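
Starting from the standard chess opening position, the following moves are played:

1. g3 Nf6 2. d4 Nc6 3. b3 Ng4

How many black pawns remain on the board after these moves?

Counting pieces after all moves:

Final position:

  a b c d e f g h
  ─────────────────
8│♜ · ♝ ♛ ♚ ♝ · ♜│8
7│♟ ♟ ♟ ♟ ♟ ♟ ♟ ♟│7
6│· · ♞ · · · · ·│6
5│· · · · · · · ·│5
4│· · · ♙ · · ♞ ·│4
3│· ♙ · · · · ♙ ·│3
2│♙ · ♙ · ♙ ♙ · ♙│2
1│♖ ♘ ♗ ♕ ♔ ♗ ♘ ♖│1
  ─────────────────
  a b c d e f g h


8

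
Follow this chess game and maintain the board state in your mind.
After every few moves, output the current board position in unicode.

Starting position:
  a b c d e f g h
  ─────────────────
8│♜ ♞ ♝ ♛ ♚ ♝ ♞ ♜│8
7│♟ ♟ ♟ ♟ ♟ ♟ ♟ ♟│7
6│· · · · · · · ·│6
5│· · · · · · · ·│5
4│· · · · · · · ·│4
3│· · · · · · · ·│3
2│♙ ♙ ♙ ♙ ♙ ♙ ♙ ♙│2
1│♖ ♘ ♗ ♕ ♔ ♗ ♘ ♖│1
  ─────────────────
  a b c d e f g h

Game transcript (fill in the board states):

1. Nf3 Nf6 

  a b c d e f g h
  ─────────────────
8│♜ ♞ ♝ ♛ ♚ ♝ · ♜│8
7│♟ ♟ ♟ ♟ ♟ ♟ ♟ ♟│7
6│· · · · · ♞ · ·│6
5│· · · · · · · ·│5
4│· · · · · · · ·│4
3│· · · · · ♘ · ·│3
2│♙ ♙ ♙ ♙ ♙ ♙ ♙ ♙│2
1│♖ ♘ ♗ ♕ ♔ ♗ · ♖│1
  ─────────────────
  a b c d e f g h

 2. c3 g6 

  a b c d e f g h
  ─────────────────
8│♜ ♞ ♝ ♛ ♚ ♝ · ♜│8
7│♟ ♟ ♟ ♟ ♟ ♟ · ♟│7
6│· · · · · ♞ ♟ ·│6
5│· · · · · · · ·│5
4│· · · · · · · ·│4
3│· · ♙ · · ♘ · ·│3
2│♙ ♙ · ♙ ♙ ♙ ♙ ♙│2
1│♖ ♘ ♗ ♕ ♔ ♗ · ♖│1
  ─────────────────
  a b c d e f g h

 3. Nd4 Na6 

  a b c d e f g h
  ─────────────────
8│♜ · ♝ ♛ ♚ ♝ · ♜│8
7│♟ ♟ ♟ ♟ ♟ ♟ · ♟│7
6│♞ · · · · ♞ ♟ ·│6
5│· · · · · · · ·│5
4│· · · ♘ · · · ·│4
3│· · ♙ · · · · ·│3
2│♙ ♙ · ♙ ♙ ♙ ♙ ♙│2
1│♖ ♘ ♗ ♕ ♔ ♗ · ♖│1
  ─────────────────
  a b c d e f g h

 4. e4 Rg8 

  a b c d e f g h
  ─────────────────
8│♜ · ♝ ♛ ♚ ♝ ♜ ·│8
7│♟ ♟ ♟ ♟ ♟ ♟ · ♟│7
6│♞ · · · · ♞ ♟ ·│6
5│· · · · · · · ·│5
4│· · · ♘ ♙ · · ·│4
3│· · ♙ · · · · ·│3
2│♙ ♙ · ♙ · ♙ ♙ ♙│2
1│♖ ♘ ♗ ♕ ♔ ♗ · ♖│1
  ─────────────────
  a b c d e f g h

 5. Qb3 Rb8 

  a b c d e f g h
  ─────────────────
8│· ♜ ♝ ♛ ♚ ♝ ♜ ·│8
7│♟ ♟ ♟ ♟ ♟ ♟ · ♟│7
6│♞ · · · · ♞ ♟ ·│6
5│· · · · · · · ·│5
4│· · · ♘ ♙ · · ·│4
3│· ♕ ♙ · · · · ·│3
2│♙ ♙ · ♙ · ♙ ♙ ♙│2
1│♖ ♘ ♗ · ♔ ♗ · ♖│1
  ─────────────────
  a b c d e f g h



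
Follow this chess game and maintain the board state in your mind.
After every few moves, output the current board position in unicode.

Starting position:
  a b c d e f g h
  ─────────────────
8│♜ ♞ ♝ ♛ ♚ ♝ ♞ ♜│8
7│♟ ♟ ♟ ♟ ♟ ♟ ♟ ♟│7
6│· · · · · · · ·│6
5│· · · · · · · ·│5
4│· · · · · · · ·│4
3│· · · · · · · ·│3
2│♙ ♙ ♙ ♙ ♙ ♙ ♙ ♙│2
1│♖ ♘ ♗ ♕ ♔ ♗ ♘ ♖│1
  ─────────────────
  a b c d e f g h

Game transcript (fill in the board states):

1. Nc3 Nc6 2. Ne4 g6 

  a b c d e f g h
  ─────────────────
8│♜ · ♝ ♛ ♚ ♝ ♞ ♜│8
7│♟ ♟ ♟ ♟ ♟ ♟ · ♟│7
6│· · ♞ · · · ♟ ·│6
5│· · · · · · · ·│5
4│· · · · ♘ · · ·│4
3│· · · · · · · ·│3
2│♙ ♙ ♙ ♙ ♙ ♙ ♙ ♙│2
1│♖ · ♗ ♕ ♔ ♗ ♘ ♖│1
  ─────────────────
  a b c d e f g h

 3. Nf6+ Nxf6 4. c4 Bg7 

  a b c d e f g h
  ─────────────────
8│♜ · ♝ ♛ ♚ · · ♜│8
7│♟ ♟ ♟ ♟ ♟ ♟ ♝ ♟│7
6│· · ♞ · · ♞ ♟ ·│6
5│· · · · · · · ·│5
4│· · ♙ · · · · ·│4
3│· · · · · · · ·│3
2│♙ ♙ · ♙ ♙ ♙ ♙ ♙│2
1│♖ · ♗ ♕ ♔ ♗ ♘ ♖│1
  ─────────────────
  a b c d e f g h

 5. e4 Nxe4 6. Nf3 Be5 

  a b c d e f g h
  ─────────────────
8│♜ · ♝ ♛ ♚ · · ♜│8
7│♟ ♟ ♟ ♟ ♟ ♟ · ♟│7
6│· · ♞ · · · ♟ ·│6
5│· · · · ♝ · · ·│5
4│· · ♙ · ♞ · · ·│4
3│· · · · · ♘ · ·│3
2│♙ ♙ · ♙ · ♙ ♙ ♙│2
1│♖ · ♗ ♕ ♔ ♗ · ♖│1
  ─────────────────
  a b c d e f g h

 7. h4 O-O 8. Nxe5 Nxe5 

  a b c d e f g h
  ─────────────────
8│♜ · ♝ ♛ · ♜ ♚ ·│8
7│♟ ♟ ♟ ♟ ♟ ♟ · ♟│7
6│· · · · · · ♟ ·│6
5│· · · · ♞ · · ·│5
4│· · ♙ · ♞ · · ♙│4
3│· · · · · · · ·│3
2│♙ ♙ · ♙ · ♙ ♙ ·│2
1│♖ · ♗ ♕ ♔ ♗ · ♖│1
  ─────────────────
  a b c d e f g h

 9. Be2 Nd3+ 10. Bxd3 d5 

  a b c d e f g h
  ─────────────────
8│♜ · ♝ ♛ · ♜ ♚ ·│8
7│♟ ♟ ♟ · ♟ ♟ · ♟│7
6│· · · · · · ♟ ·│6
5│· · · ♟ · · · ·│5
4│· · ♙ · ♞ · · ♙│4
3│· · · ♗ · · · ·│3
2│♙ ♙ · ♙ · ♙ ♙ ·│2
1│♖ · ♗ ♕ ♔ · · ♖│1
  ─────────────────
  a b c d e f g h



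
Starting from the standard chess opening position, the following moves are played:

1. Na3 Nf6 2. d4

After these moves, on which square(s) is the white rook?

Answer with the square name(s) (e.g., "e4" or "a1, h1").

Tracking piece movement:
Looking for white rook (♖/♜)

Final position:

  a b c d e f g h
  ─────────────────
8│♜ ♞ ♝ ♛ ♚ ♝ · ♜│8
7│♟ ♟ ♟ ♟ ♟ ♟ ♟ ♟│7
6│· · · · · ♞ · ·│6
5│· · · · · · · ·│5
4│· · · ♙ · · · ·│4
3│♘ · · · · · · ·│3
2│♙ ♙ ♙ · ♙ ♙ ♙ ♙│2
1│♖ · ♗ ♕ ♔ ♗ ♘ ♖│1
  ─────────────────
  a b c d e f g h


a1, h1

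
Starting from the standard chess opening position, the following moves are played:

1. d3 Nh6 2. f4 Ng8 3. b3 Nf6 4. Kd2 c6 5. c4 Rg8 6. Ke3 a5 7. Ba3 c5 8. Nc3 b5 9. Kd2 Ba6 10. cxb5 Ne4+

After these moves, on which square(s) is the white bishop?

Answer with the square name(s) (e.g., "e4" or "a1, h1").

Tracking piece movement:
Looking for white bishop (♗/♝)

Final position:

  a b c d e f g h
  ─────────────────
8│♜ ♞ · ♛ ♚ ♝ ♜ ·│8
7│· · · ♟ ♟ ♟ ♟ ♟│7
6│♝ · · · · · · ·│6
5│♟ ♙ ♟ · · · · ·│5
4│· · · · ♞ ♙ · ·│4
3│♗ ♙ ♘ ♙ · · · ·│3
2│♙ · · ♔ ♙ · ♙ ♙│2
1│♖ · · ♕ · ♗ ♘ ♖│1
  ─────────────────
  a b c d e f g h


a3, f1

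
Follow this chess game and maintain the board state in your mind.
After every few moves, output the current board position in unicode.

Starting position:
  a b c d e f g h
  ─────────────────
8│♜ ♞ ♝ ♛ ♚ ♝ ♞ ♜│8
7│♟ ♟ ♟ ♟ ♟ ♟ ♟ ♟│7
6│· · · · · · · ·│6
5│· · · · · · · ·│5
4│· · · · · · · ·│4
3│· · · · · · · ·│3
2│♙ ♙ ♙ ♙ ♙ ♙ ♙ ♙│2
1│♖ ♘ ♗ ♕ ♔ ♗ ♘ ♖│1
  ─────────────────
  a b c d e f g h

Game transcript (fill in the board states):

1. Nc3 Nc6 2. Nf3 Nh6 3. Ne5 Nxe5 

  a b c d e f g h
  ─────────────────
8│♜ · ♝ ♛ ♚ ♝ · ♜│8
7│♟ ♟ ♟ ♟ ♟ ♟ ♟ ♟│7
6│· · · · · · · ♞│6
5│· · · · ♞ · · ·│5
4│· · · · · · · ·│4
3│· · ♘ · · · · ·│3
2│♙ ♙ ♙ ♙ ♙ ♙ ♙ ♙│2
1│♖ · ♗ ♕ ♔ ♗ · ♖│1
  ─────────────────
  a b c d e f g h

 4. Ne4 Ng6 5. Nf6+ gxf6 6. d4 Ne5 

  a b c d e f g h
  ─────────────────
8│♜ · ♝ ♛ ♚ ♝ · ♜│8
7│♟ ♟ ♟ ♟ ♟ ♟ · ♟│7
6│· · · · · ♟ · ♞│6
5│· · · · ♞ · · ·│5
4│· · · ♙ · · · ·│4
3│· · · · · · · ·│3
2│♙ ♙ ♙ · ♙ ♙ ♙ ♙│2
1│♖ · ♗ ♕ ♔ ♗ · ♖│1
  ─────────────────
  a b c d e f g h

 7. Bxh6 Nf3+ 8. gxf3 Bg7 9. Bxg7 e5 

  a b c d e f g h
  ─────────────────
8│♜ · ♝ ♛ ♚ · · ♜│8
7│♟ ♟ ♟ ♟ · ♟ ♗ ♟│7
6│· · · · · ♟ · ·│6
5│· · · · ♟ · · ·│5
4│· · · ♙ · · · ·│4
3│· · · · · ♙ · ·│3
2│♙ ♙ ♙ · ♙ ♙ · ♙│2
1│♖ · · ♕ ♔ ♗ · ♖│1
  ─────────────────
  a b c d e f g h

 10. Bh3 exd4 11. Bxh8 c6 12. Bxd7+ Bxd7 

  a b c d e f g h
  ─────────────────
8│♜ · · ♛ ♚ · · ♗│8
7│♟ ♟ · ♝ · ♟ · ♟│7
6│· · ♟ · · ♟ · ·│6
5│· · · · · · · ·│5
4│· · · ♟ · · · ·│4
3│· · · · · ♙ · ·│3
2│♙ ♙ ♙ · ♙ ♙ · ♙│2
1│♖ · · ♕ ♔ · · ♖│1
  ─────────────────
  a b c d e f g h

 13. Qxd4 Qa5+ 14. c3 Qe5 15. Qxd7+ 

  a b c d e f g h
  ─────────────────
8│♜ · · · ♚ · · ♗│8
7│♟ ♟ · ♕ · ♟ · ♟│7
6│· · ♟ · · ♟ · ·│6
5│· · · · ♛ · · ·│5
4│· · · · · · · ·│4
3│· · ♙ · · ♙ · ·│3
2│♙ ♙ · · ♙ ♙ · ♙│2
1│♖ · · · ♔ · · ♖│1
  ─────────────────
  a b c d e f g h


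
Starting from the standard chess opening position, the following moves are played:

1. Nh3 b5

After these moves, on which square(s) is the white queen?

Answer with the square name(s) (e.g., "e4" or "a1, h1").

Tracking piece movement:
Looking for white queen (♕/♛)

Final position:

  a b c d e f g h
  ─────────────────
8│♜ ♞ ♝ ♛ ♚ ♝ ♞ ♜│8
7│♟ · ♟ ♟ ♟ ♟ ♟ ♟│7
6│· · · · · · · ·│6
5│· ♟ · · · · · ·│5
4│· · · · · · · ·│4
3│· · · · · · · ♘│3
2│♙ ♙ ♙ ♙ ♙ ♙ ♙ ♙│2
1│♖ ♘ ♗ ♕ ♔ ♗ · ♖│1
  ─────────────────
  a b c d e f g h


d1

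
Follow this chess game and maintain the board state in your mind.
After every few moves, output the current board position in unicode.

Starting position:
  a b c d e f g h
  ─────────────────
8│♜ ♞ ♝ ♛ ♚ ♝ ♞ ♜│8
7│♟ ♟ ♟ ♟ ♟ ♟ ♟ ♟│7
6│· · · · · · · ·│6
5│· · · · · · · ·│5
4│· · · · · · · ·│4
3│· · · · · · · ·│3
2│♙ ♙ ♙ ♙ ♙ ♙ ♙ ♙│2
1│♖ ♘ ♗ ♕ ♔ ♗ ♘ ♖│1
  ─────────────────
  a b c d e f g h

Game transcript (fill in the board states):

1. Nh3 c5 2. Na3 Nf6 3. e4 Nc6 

  a b c d e f g h
  ─────────────────
8│♜ · ♝ ♛ ♚ ♝ · ♜│8
7│♟ ♟ · ♟ ♟ ♟ ♟ ♟│7
6│· · ♞ · · ♞ · ·│6
5│· · ♟ · · · · ·│5
4│· · · · ♙ · · ·│4
3│♘ · · · · · · ♘│3
2│♙ ♙ ♙ ♙ · ♙ ♙ ♙│2
1│♖ · ♗ ♕ ♔ ♗ · ♖│1
  ─────────────────
  a b c d e f g h

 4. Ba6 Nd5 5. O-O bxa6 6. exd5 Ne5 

  a b c d e f g h
  ─────────────────
8│♜ · ♝ ♛ ♚ ♝ · ♜│8
7│♟ · · ♟ ♟ ♟ ♟ ♟│7
6│♟ · · · · · · ·│6
5│· · ♟ ♙ ♞ · · ·│5
4│· · · · · · · ·│4
3│♘ · · · · · · ♘│3
2│♙ ♙ ♙ ♙ · ♙ ♙ ♙│2
1│♖ · ♗ ♕ · ♖ ♔ ·│1
  ─────────────────
  a b c d e f g h

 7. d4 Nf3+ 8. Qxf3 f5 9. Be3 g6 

  a b c d e f g h
  ─────────────────
8│♜ · ♝ ♛ ♚ ♝ · ♜│8
7│♟ · · ♟ ♟ · · ♟│7
6│♟ · · · · · ♟ ·│6
5│· · ♟ ♙ · ♟ · ·│5
4│· · · ♙ · · · ·│4
3│♘ · · · ♗ ♕ · ♘│3
2│♙ ♙ ♙ · · ♙ ♙ ♙│2
1│♖ · · · · ♖ ♔ ·│1
  ─────────────────
  a b c d e f g h

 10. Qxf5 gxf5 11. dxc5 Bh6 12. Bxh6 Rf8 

  a b c d e f g h
  ─────────────────
8│♜ · ♝ ♛ ♚ ♜ · ·│8
7│♟ · · ♟ ♟ · · ♟│7
6│♟ · · · · · · ♗│6
5│· · ♙ ♙ · ♟ · ·│5
4│· · · · · · · ·│4
3│♘ · · · · · · ♘│3
2│♙ ♙ ♙ · · ♙ ♙ ♙│2
1│♖ · · · · ♖ ♔ ·│1
  ─────────────────
  a b c d e f g h

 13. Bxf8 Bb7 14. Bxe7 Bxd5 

  a b c d e f g h
  ─────────────────
8│♜ · · ♛ ♚ · · ·│8
7│♟ · · ♟ ♗ · · ♟│7
6│♟ · · · · · · ·│6
5│· · ♙ ♝ · ♟ · ·│5
4│· · · · · · · ·│4
3│♘ · · · · · · ♘│3
2│♙ ♙ ♙ · · ♙ ♙ ♙│2
1│♖ · · · · ♖ ♔ ·│1
  ─────────────────
  a b c d e f g h


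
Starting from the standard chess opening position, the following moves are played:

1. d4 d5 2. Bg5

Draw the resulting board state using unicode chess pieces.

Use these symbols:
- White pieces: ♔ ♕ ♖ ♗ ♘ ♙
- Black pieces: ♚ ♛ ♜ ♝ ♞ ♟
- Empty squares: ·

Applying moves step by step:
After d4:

♜ ♞ ♝ ♛ ♚ ♝ ♞ ♜
♟ ♟ ♟ ♟ ♟ ♟ ♟ ♟
· · · · · · · ·
· · · · · · · ·
· · · ♙ · · · ·
· · · · · · · ·
♙ ♙ ♙ · ♙ ♙ ♙ ♙
♖ ♘ ♗ ♕ ♔ ♗ ♘ ♖


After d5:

♜ ♞ ♝ ♛ ♚ ♝ ♞ ♜
♟ ♟ ♟ · ♟ ♟ ♟ ♟
· · · · · · · ·
· · · ♟ · · · ·
· · · ♙ · · · ·
· · · · · · · ·
♙ ♙ ♙ · ♙ ♙ ♙ ♙
♖ ♘ ♗ ♕ ♔ ♗ ♘ ♖


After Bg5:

♜ ♞ ♝ ♛ ♚ ♝ ♞ ♜
♟ ♟ ♟ · ♟ ♟ ♟ ♟
· · · · · · · ·
· · · ♟ · · ♗ ·
· · · ♙ · · · ·
· · · · · · · ·
♙ ♙ ♙ · ♙ ♙ ♙ ♙
♖ ♘ · ♕ ♔ ♗ ♘ ♖



  a b c d e f g h
  ─────────────────
8│♜ ♞ ♝ ♛ ♚ ♝ ♞ ♜│8
7│♟ ♟ ♟ · ♟ ♟ ♟ ♟│7
6│· · · · · · · ·│6
5│· · · ♟ · · ♗ ·│5
4│· · · ♙ · · · ·│4
3│· · · · · · · ·│3
2│♙ ♙ ♙ · ♙ ♙ ♙ ♙│2
1│♖ ♘ · ♕ ♔ ♗ ♘ ♖│1
  ─────────────────
  a b c d e f g h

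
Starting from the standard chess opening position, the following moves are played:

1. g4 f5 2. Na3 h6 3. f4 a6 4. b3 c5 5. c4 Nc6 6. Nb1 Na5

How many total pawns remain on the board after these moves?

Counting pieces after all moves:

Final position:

  a b c d e f g h
  ─────────────────
8│♜ · ♝ ♛ ♚ ♝ ♞ ♜│8
7│· ♟ · ♟ ♟ · ♟ ·│7
6│♟ · · · · · · ♟│6
5│♞ · ♟ · · ♟ · ·│5
4│· · ♙ · · ♙ ♙ ·│4
3│· ♙ · · · · · ·│3
2│♙ · · ♙ ♙ · · ♙│2
1│♖ ♘ ♗ ♕ ♔ ♗ ♘ ♖│1
  ─────────────────
  a b c d e f g h


16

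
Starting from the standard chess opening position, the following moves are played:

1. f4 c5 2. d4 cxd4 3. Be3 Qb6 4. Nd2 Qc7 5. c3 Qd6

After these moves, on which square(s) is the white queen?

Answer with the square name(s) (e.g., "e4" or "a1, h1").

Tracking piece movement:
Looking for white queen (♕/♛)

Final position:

  a b c d e f g h
  ─────────────────
8│♜ ♞ ♝ · ♚ ♝ ♞ ♜│8
7│♟ ♟ · ♟ ♟ ♟ ♟ ♟│7
6│· · · ♛ · · · ·│6
5│· · · · · · · ·│5
4│· · · ♟ · ♙ · ·│4
3│· · ♙ · ♗ · · ·│3
2│♙ ♙ · ♘ ♙ · ♙ ♙│2
1│♖ · · ♕ ♔ ♗ ♘ ♖│1
  ─────────────────
  a b c d e f g h


d1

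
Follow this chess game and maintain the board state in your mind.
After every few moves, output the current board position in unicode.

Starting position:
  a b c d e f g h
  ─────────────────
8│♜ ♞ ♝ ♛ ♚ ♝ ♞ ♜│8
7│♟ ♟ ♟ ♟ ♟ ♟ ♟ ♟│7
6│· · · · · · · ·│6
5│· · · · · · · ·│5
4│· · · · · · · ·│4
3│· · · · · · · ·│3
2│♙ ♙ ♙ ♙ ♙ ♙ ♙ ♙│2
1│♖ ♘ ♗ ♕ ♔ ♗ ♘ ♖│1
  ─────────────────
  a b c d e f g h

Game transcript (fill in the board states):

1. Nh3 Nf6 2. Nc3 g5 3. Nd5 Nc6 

  a b c d e f g h
  ─────────────────
8│♜ · ♝ ♛ ♚ ♝ · ♜│8
7│♟ ♟ ♟ ♟ ♟ ♟ · ♟│7
6│· · ♞ · · ♞ · ·│6
5│· · · ♘ · · ♟ ·│5
4│· · · · · · · ·│4
3│· · · · · · · ♘│3
2│♙ ♙ ♙ ♙ ♙ ♙ ♙ ♙│2
1│♖ · ♗ ♕ ♔ ♗ · ♖│1
  ─────────────────
  a b c d e f g h

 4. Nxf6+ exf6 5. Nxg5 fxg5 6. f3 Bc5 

  a b c d e f g h
  ─────────────────
8│♜ · ♝ ♛ ♚ · · ♜│8
7│♟ ♟ ♟ ♟ · ♟ · ♟│7
6│· · ♞ · · · · ·│6
5│· · ♝ · · · ♟ ·│5
4│· · · · · · · ·│4
3│· · · · · ♙ · ·│3
2│♙ ♙ ♙ ♙ ♙ · ♙ ♙│2
1│♖ · ♗ ♕ ♔ ♗ · ♖│1
  ─────────────────
  a b c d e f g h

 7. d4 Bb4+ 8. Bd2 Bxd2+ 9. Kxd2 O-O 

  a b c d e f g h
  ─────────────────
8│♜ · ♝ ♛ · ♜ ♚ ·│8
7│♟ ♟ ♟ ♟ · ♟ · ♟│7
6│· · ♞ · · · · ·│6
5│· · · · · · ♟ ·│5
4│· · · ♙ · · · ·│4
3│· · · · · ♙ · ·│3
2│♙ ♙ ♙ ♔ ♙ · ♙ ♙│2
1│♖ · · ♕ · ♗ · ♖│1
  ─────────────────
  a b c d e f g h

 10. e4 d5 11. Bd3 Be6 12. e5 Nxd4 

  a b c d e f g h
  ─────────────────
8│♜ · · ♛ · ♜ ♚ ·│8
7│♟ ♟ ♟ · · ♟ · ♟│7
6│· · · · ♝ · · ·│6
5│· · · ♟ ♙ · ♟ ·│5
4│· · · ♞ · · · ·│4
3│· · · ♗ · ♙ · ·│3
2│♙ ♙ ♙ ♔ · · ♙ ♙│2
1│♖ · · ♕ · · · ♖│1
  ─────────────────
  a b c d e f g h

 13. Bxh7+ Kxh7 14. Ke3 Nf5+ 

  a b c d e f g h
  ─────────────────
8│♜ · · ♛ · ♜ · ·│8
7│♟ ♟ ♟ · · ♟ · ♚│7
6│· · · · ♝ · · ·│6
5│· · · ♟ ♙ ♞ ♟ ·│5
4│· · · · · · · ·│4
3│· · · · ♔ ♙ · ·│3
2│♙ ♙ ♙ · · · ♙ ♙│2
1│♖ · · ♕ · · · ♖│1
  ─────────────────
  a b c d e f g h


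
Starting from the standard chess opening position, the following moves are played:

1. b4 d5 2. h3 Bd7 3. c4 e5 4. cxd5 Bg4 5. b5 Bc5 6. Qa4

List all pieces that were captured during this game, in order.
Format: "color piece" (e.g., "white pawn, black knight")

Tracking captures:
  cxd5: captured black pawn

black pawn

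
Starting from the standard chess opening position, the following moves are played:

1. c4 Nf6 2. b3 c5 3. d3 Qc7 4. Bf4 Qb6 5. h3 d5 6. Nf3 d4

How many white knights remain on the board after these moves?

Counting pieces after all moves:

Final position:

  a b c d e f g h
  ─────────────────
8│♜ ♞ ♝ · ♚ ♝ · ♜│8
7│♟ ♟ · · ♟ ♟ ♟ ♟│7
6│· ♛ · · · ♞ · ·│6
5│· · ♟ · · · · ·│5
4│· · ♙ ♟ · ♗ · ·│4
3│· ♙ · ♙ · ♘ · ♙│3
2│♙ · · · ♙ ♙ ♙ ·│2
1│♖ ♘ · ♕ ♔ ♗ · ♖│1
  ─────────────────
  a b c d e f g h


2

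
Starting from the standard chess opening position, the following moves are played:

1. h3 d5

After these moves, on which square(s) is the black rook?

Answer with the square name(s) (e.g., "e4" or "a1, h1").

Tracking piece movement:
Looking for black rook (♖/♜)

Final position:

  a b c d e f g h
  ─────────────────
8│♜ ♞ ♝ ♛ ♚ ♝ ♞ ♜│8
7│♟ ♟ ♟ · ♟ ♟ ♟ ♟│7
6│· · · · · · · ·│6
5│· · · ♟ · · · ·│5
4│· · · · · · · ·│4
3│· · · · · · · ♙│3
2│♙ ♙ ♙ ♙ ♙ ♙ ♙ ·│2
1│♖ ♘ ♗ ♕ ♔ ♗ ♘ ♖│1
  ─────────────────
  a b c d e f g h


a8, h8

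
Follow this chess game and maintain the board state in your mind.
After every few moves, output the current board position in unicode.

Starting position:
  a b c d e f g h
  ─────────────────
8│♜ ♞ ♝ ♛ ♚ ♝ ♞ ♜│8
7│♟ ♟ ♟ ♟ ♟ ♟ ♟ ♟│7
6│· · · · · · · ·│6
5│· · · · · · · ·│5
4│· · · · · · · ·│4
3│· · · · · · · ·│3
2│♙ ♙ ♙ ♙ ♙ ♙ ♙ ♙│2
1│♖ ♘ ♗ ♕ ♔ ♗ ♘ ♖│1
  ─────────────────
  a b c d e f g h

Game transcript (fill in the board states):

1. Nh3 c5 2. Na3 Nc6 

  a b c d e f g h
  ─────────────────
8│♜ · ♝ ♛ ♚ ♝ ♞ ♜│8
7│♟ ♟ · ♟ ♟ ♟ ♟ ♟│7
6│· · ♞ · · · · ·│6
5│· · ♟ · · · · ·│5
4│· · · · · · · ·│4
3│♘ · · · · · · ♘│3
2│♙ ♙ ♙ ♙ ♙ ♙ ♙ ♙│2
1│♖ · ♗ ♕ ♔ ♗ · ♖│1
  ─────────────────
  a b c d e f g h

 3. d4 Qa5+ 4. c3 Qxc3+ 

  a b c d e f g h
  ─────────────────
8│♜ · ♝ · ♚ ♝ ♞ ♜│8
7│♟ ♟ · ♟ ♟ ♟ ♟ ♟│7
6│· · ♞ · · · · ·│6
5│· · ♟ · · · · ·│5
4│· · · ♙ · · · ·│4
3│♘ · ♛ · · · · ♘│3
2│♙ ♙ · · ♙ ♙ ♙ ♙│2
1│♖ · ♗ ♕ ♔ ♗ · ♖│1
  ─────────────────
  a b c d e f g h

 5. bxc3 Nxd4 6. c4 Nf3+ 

  a b c d e f g h
  ─────────────────
8│♜ · ♝ · ♚ ♝ ♞ ♜│8
7│♟ ♟ · ♟ ♟ ♟ ♟ ♟│7
6│· · · · · · · ·│6
5│· · ♟ · · · · ·│5
4│· · ♙ · · · · ·│4
3│♘ · · · · ♞ · ♘│3
2│♙ · · · ♙ ♙ ♙ ♙│2
1│♖ · ♗ ♕ ♔ ♗ · ♖│1
  ─────────────────
  a b c d e f g h

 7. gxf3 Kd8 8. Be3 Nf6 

  a b c d e f g h
  ─────────────────
8│♜ · ♝ ♚ · ♝ · ♜│8
7│♟ ♟ · ♟ ♟ ♟ ♟ ♟│7
6│· · · · · ♞ · ·│6
5│· · ♟ · · · · ·│5
4│· · ♙ · · · · ·│4
3│♘ · · · ♗ ♙ · ♘│3
2│♙ · · · ♙ ♙ · ♙│2
1│♖ · · ♕ ♔ ♗ · ♖│1
  ─────────────────
  a b c d e f g h

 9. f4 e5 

  a b c d e f g h
  ─────────────────
8│♜ · ♝ ♚ · ♝ · ♜│8
7│♟ ♟ · ♟ · ♟ ♟ ♟│7
6│· · · · · ♞ · ·│6
5│· · ♟ · ♟ · · ·│5
4│· · ♙ · · ♙ · ·│4
3│♘ · · · ♗ · · ♘│3
2│♙ · · · ♙ ♙ · ♙│2
1│♖ · · ♕ ♔ ♗ · ♖│1
  ─────────────────
  a b c d e f g h


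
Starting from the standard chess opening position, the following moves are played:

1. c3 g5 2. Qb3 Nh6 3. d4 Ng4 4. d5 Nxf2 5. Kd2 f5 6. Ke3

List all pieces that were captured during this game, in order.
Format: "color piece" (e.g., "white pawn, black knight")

Tracking captures:
  Nxf2: captured white pawn

white pawn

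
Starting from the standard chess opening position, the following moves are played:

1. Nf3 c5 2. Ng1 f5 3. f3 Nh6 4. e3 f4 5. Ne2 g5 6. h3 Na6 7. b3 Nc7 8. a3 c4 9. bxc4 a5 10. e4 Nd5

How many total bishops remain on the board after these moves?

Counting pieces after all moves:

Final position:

  a b c d e f g h
  ─────────────────
8│♜ · ♝ ♛ ♚ ♝ · ♜│8
7│· ♟ · ♟ ♟ · · ♟│7
6│· · · · · · · ♞│6
5│♟ · · ♞ · · ♟ ·│5
4│· · ♙ · ♙ ♟ · ·│4
3│♙ · · · · ♙ · ♙│3
2│· · ♙ ♙ ♘ · ♙ ·│2
1│♖ ♘ ♗ ♕ ♔ ♗ · ♖│1
  ─────────────────
  a b c d e f g h


4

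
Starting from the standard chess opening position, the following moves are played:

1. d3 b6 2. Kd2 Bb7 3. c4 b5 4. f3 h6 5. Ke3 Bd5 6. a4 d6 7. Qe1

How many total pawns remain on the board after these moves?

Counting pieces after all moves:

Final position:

  a b c d e f g h
  ─────────────────
8│♜ ♞ · ♛ ♚ ♝ ♞ ♜│8
7│♟ · ♟ · ♟ ♟ ♟ ·│7
6│· · · ♟ · · · ♟│6
5│· ♟ · ♝ · · · ·│5
4│♙ · ♙ · · · · ·│4
3│· · · ♙ ♔ ♙ · ·│3
2│· ♙ · · ♙ · ♙ ♙│2
1│♖ ♘ ♗ · ♕ ♗ ♘ ♖│1
  ─────────────────
  a b c d e f g h


16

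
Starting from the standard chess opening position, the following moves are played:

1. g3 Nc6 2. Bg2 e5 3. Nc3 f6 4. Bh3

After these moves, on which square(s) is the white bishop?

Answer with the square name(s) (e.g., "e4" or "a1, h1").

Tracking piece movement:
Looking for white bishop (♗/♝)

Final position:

  a b c d e f g h
  ─────────────────
8│♜ · ♝ ♛ ♚ ♝ ♞ ♜│8
7│♟ ♟ ♟ ♟ · · ♟ ♟│7
6│· · ♞ · · ♟ · ·│6
5│· · · · ♟ · · ·│5
4│· · · · · · · ·│4
3│· · ♘ · · · ♙ ♗│3
2│♙ ♙ ♙ ♙ ♙ ♙ · ♙│2
1│♖ · ♗ ♕ ♔ · ♘ ♖│1
  ─────────────────
  a b c d e f g h


c1, h3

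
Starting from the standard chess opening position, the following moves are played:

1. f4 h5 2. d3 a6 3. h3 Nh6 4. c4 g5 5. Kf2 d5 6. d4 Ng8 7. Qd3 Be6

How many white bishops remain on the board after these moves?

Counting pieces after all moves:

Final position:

  a b c d e f g h
  ─────────────────
8│♜ ♞ · ♛ ♚ ♝ ♞ ♜│8
7│· ♟ ♟ · ♟ ♟ · ·│7
6│♟ · · · ♝ · · ·│6
5│· · · ♟ · · ♟ ♟│5
4│· · ♙ ♙ · ♙ · ·│4
3│· · · ♕ · · · ♙│3
2│♙ ♙ · · ♙ ♔ ♙ ·│2
1│♖ ♘ ♗ · · ♗ ♘ ♖│1
  ─────────────────
  a b c d e f g h


2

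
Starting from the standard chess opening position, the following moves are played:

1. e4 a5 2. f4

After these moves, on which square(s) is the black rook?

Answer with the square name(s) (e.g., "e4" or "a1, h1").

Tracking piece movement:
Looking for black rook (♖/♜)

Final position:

  a b c d e f g h
  ─────────────────
8│♜ ♞ ♝ ♛ ♚ ♝ ♞ ♜│8
7│· ♟ ♟ ♟ ♟ ♟ ♟ ♟│7
6│· · · · · · · ·│6
5│♟ · · · · · · ·│5
4│· · · · ♙ ♙ · ·│4
3│· · · · · · · ·│3
2│♙ ♙ ♙ ♙ · · ♙ ♙│2
1│♖ ♘ ♗ ♕ ♔ ♗ ♘ ♖│1
  ─────────────────
  a b c d e f g h


a8, h8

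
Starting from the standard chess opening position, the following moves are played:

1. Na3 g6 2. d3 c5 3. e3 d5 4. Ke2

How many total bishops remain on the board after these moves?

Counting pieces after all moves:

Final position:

  a b c d e f g h
  ─────────────────
8│♜ ♞ ♝ ♛ ♚ ♝ ♞ ♜│8
7│♟ ♟ · · ♟ ♟ · ♟│7
6│· · · · · · ♟ ·│6
5│· · ♟ ♟ · · · ·│5
4│· · · · · · · ·│4
3│♘ · · ♙ ♙ · · ·│3
2│♙ ♙ ♙ · ♔ ♙ ♙ ♙│2
1│♖ · ♗ ♕ · ♗ ♘ ♖│1
  ─────────────────
  a b c d e f g h


4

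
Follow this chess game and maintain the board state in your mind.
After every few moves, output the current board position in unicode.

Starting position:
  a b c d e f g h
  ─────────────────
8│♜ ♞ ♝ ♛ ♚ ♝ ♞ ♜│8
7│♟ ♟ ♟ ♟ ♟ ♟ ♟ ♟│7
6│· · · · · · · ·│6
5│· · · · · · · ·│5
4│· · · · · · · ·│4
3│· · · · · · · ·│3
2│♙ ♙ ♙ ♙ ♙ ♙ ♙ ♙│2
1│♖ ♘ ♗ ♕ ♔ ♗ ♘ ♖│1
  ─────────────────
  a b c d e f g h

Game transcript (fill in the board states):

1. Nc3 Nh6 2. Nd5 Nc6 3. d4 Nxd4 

  a b c d e f g h
  ─────────────────
8│♜ · ♝ ♛ ♚ ♝ · ♜│8
7│♟ ♟ ♟ ♟ ♟ ♟ ♟ ♟│7
6│· · · · · · · ♞│6
5│· · · ♘ · · · ·│5
4│· · · ♞ · · · ·│4
3│· · · · · · · ·│3
2│♙ ♙ ♙ · ♙ ♙ ♙ ♙│2
1│♖ · ♗ ♕ ♔ ♗ ♘ ♖│1
  ─────────────────
  a b c d e f g h

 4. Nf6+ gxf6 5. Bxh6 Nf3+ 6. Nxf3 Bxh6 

  a b c d e f g h
  ─────────────────
8│♜ · ♝ ♛ ♚ · · ♜│8
7│♟ ♟ ♟ ♟ ♟ ♟ · ♟│7
6│· · · · · ♟ · ♝│6
5│· · · · · · · ·│5
4│· · · · · · · ·│4
3│· · · · · ♘ · ·│3
2│♙ ♙ ♙ · ♙ ♙ ♙ ♙│2
1│♖ · · ♕ ♔ ♗ · ♖│1
  ─────────────────
  a b c d e f g h

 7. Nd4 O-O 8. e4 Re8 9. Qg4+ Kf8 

  a b c d e f g h
  ─────────────────
8│♜ · ♝ ♛ ♜ ♚ · ·│8
7│♟ ♟ ♟ ♟ ♟ ♟ · ♟│7
6│· · · · · ♟ · ♝│6
5│· · · · · · · ·│5
4│· · · ♘ ♙ · ♕ ·│4
3│· · · · · · · ·│3
2│♙ ♙ ♙ · · ♙ ♙ ♙│2
1│♖ · · · ♔ ♗ · ♖│1
  ─────────────────
  a b c d e f g h

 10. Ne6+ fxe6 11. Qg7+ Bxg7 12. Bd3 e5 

  a b c d e f g h
  ─────────────────
8│♜ · ♝ ♛ ♜ ♚ · ·│8
7│♟ ♟ ♟ ♟ ♟ · ♝ ♟│7
6│· · · · · ♟ · ·│6
5│· · · · ♟ · · ·│5
4│· · · · ♙ · · ·│4
3│· · · ♗ · · · ·│3
2│♙ ♙ ♙ · · ♙ ♙ ♙│2
1│♖ · · · ♔ · · ♖│1
  ─────────────────
  a b c d e f g h

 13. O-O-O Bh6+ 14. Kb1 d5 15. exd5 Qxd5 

  a b c d e f g h
  ─────────────────
8│♜ · ♝ · ♜ ♚ · ·│8
7│♟ ♟ ♟ · ♟ · · ♟│7
6│· · · · · ♟ · ♝│6
5│· · · ♛ ♟ · · ·│5
4│· · · · · · · ·│4
3│· · · ♗ · · · ·│3
2│♙ ♙ ♙ · · ♙ ♙ ♙│2
1│· ♔ · ♖ · · · ♖│1
  ─────────────────
  a b c d e f g h



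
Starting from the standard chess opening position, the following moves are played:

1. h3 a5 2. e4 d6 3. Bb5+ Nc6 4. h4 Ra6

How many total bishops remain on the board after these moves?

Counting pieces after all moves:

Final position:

  a b c d e f g h
  ─────────────────
8│· · ♝ ♛ ♚ ♝ ♞ ♜│8
7│· ♟ ♟ · ♟ ♟ ♟ ♟│7
6│♜ · ♞ ♟ · · · ·│6
5│♟ ♗ · · · · · ·│5
4│· · · · ♙ · · ♙│4
3│· · · · · · · ·│3
2│♙ ♙ ♙ ♙ · ♙ ♙ ·│2
1│♖ ♘ ♗ ♕ ♔ · ♘ ♖│1
  ─────────────────
  a b c d e f g h


4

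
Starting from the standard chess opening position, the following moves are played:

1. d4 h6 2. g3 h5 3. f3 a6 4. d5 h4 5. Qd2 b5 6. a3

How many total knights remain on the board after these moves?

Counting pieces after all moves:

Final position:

  a b c d e f g h
  ─────────────────
8│♜ ♞ ♝ ♛ ♚ ♝ ♞ ♜│8
7│· · ♟ ♟ ♟ ♟ ♟ ·│7
6│♟ · · · · · · ·│6
5│· ♟ · ♙ · · · ·│5
4│· · · · · · · ♟│4
3│♙ · · · · ♙ ♙ ·│3
2│· ♙ ♙ ♕ ♙ · · ♙│2
1│♖ ♘ ♗ · ♔ ♗ ♘ ♖│1
  ─────────────────
  a b c d e f g h


4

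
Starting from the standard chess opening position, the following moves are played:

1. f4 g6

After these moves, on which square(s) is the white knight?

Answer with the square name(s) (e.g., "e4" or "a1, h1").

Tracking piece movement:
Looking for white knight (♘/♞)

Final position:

  a b c d e f g h
  ─────────────────
8│♜ ♞ ♝ ♛ ♚ ♝ ♞ ♜│8
7│♟ ♟ ♟ ♟ ♟ ♟ · ♟│7
6│· · · · · · ♟ ·│6
5│· · · · · · · ·│5
4│· · · · · ♙ · ·│4
3│· · · · · · · ·│3
2│♙ ♙ ♙ ♙ ♙ · ♙ ♙│2
1│♖ ♘ ♗ ♕ ♔ ♗ ♘ ♖│1
  ─────────────────
  a b c d e f g h


b1, g1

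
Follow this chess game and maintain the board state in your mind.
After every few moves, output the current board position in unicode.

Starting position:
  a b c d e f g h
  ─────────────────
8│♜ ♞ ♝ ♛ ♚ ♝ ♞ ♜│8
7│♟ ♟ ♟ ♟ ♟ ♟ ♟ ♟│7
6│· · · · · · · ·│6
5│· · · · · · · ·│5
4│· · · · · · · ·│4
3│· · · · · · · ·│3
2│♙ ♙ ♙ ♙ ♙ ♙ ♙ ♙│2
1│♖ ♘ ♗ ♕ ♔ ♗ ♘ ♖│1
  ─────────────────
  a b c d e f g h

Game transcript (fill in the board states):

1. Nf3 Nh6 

  a b c d e f g h
  ─────────────────
8│♜ ♞ ♝ ♛ ♚ ♝ · ♜│8
7│♟ ♟ ♟ ♟ ♟ ♟ ♟ ♟│7
6│· · · · · · · ♞│6
5│· · · · · · · ·│5
4│· · · · · · · ·│4
3│· · · · · ♘ · ·│3
2│♙ ♙ ♙ ♙ ♙ ♙ ♙ ♙│2
1│♖ ♘ ♗ ♕ ♔ ♗ · ♖│1
  ─────────────────
  a b c d e f g h

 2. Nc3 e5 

  a b c d e f g h
  ─────────────────
8│♜ ♞ ♝ ♛ ♚ ♝ · ♜│8
7│♟ ♟ ♟ ♟ · ♟ ♟ ♟│7
6│· · · · · · · ♞│6
5│· · · · ♟ · · ·│5
4│· · · · · · · ·│4
3│· · ♘ · · ♘ · ·│3
2│♙ ♙ ♙ ♙ ♙ ♙ ♙ ♙│2
1│♖ · ♗ ♕ ♔ ♗ · ♖│1
  ─────────────────
  a b c d e f g h

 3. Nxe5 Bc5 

  a b c d e f g h
  ─────────────────
8│♜ ♞ ♝ ♛ ♚ · · ♜│8
7│♟ ♟ ♟ ♟ · ♟ ♟ ♟│7
6│· · · · · · · ♞│6
5│· · ♝ · ♘ · · ·│5
4│· · · · · · · ·│4
3│· · ♘ · · · · ·│3
2│♙ ♙ ♙ ♙ ♙ ♙ ♙ ♙│2
1│♖ · ♗ ♕ ♔ ♗ · ♖│1
  ─────────────────
  a b c d e f g h

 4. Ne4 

  a b c d e f g h
  ─────────────────
8│♜ ♞ ♝ ♛ ♚ · · ♜│8
7│♟ ♟ ♟ ♟ · ♟ ♟ ♟│7
6│· · · · · · · ♞│6
5│· · ♝ · ♘ · · ·│5
4│· · · · ♘ · · ·│4
3│· · · · · · · ·│3
2│♙ ♙ ♙ ♙ ♙ ♙ ♙ ♙│2
1│♖ · ♗ ♕ ♔ ♗ · ♖│1
  ─────────────────
  a b c d e f g h


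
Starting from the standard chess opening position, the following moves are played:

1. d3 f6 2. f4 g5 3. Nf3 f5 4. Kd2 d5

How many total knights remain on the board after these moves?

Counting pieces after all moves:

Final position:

  a b c d e f g h
  ─────────────────
8│♜ ♞ ♝ ♛ ♚ ♝ ♞ ♜│8
7│♟ ♟ ♟ · ♟ · · ♟│7
6│· · · · · · · ·│6
5│· · · ♟ · ♟ ♟ ·│5
4│· · · · · ♙ · ·│4
3│· · · ♙ · ♘ · ·│3
2│♙ ♙ ♙ ♔ ♙ · ♙ ♙│2
1│♖ ♘ ♗ ♕ · ♗ · ♖│1
  ─────────────────
  a b c d e f g h


4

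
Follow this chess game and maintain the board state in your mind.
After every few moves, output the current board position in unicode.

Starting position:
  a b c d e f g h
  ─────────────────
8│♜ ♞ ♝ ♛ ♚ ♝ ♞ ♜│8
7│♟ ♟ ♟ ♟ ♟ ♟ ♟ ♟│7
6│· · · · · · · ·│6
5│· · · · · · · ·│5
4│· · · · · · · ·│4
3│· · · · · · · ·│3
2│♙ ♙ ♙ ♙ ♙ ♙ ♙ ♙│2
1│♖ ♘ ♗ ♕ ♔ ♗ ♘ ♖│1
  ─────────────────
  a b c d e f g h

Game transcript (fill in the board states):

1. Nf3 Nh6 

  a b c d e f g h
  ─────────────────
8│♜ ♞ ♝ ♛ ♚ ♝ · ♜│8
7│♟ ♟ ♟ ♟ ♟ ♟ ♟ ♟│7
6│· · · · · · · ♞│6
5│· · · · · · · ·│5
4│· · · · · · · ·│4
3│· · · · · ♘ · ·│3
2│♙ ♙ ♙ ♙ ♙ ♙ ♙ ♙│2
1│♖ ♘ ♗ ♕ ♔ ♗ · ♖│1
  ─────────────────
  a b c d e f g h

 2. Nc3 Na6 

  a b c d e f g h
  ─────────────────
8│♜ · ♝ ♛ ♚ ♝ · ♜│8
7│♟ ♟ ♟ ♟ ♟ ♟ ♟ ♟│7
6│♞ · · · · · · ♞│6
5│· · · · · · · ·│5
4│· · · · · · · ·│4
3│· · ♘ · · ♘ · ·│3
2│♙ ♙ ♙ ♙ ♙ ♙ ♙ ♙│2
1│♖ · ♗ ♕ ♔ ♗ · ♖│1
  ─────────────────
  a b c d e f g h

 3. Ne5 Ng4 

  a b c d e f g h
  ─────────────────
8│♜ · ♝ ♛ ♚ ♝ · ♜│8
7│♟ ♟ ♟ ♟ ♟ ♟ ♟ ♟│7
6│♞ · · · · · · ·│6
5│· · · · ♘ · · ·│5
4│· · · · · · ♞ ·│4
3│· · ♘ · · · · ·│3
2│♙ ♙ ♙ ♙ ♙ ♙ ♙ ♙│2
1│♖ · ♗ ♕ ♔ ♗ · ♖│1
  ─────────────────
  a b c d e f g h

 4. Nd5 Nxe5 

  a b c d e f g h
  ─────────────────
8│♜ · ♝ ♛ ♚ ♝ · ♜│8
7│♟ ♟ ♟ ♟ ♟ ♟ ♟ ♟│7
6│♞ · · · · · · ·│6
5│· · · ♘ ♞ · · ·│5
4│· · · · · · · ·│4
3│· · · · · · · ·│3
2│♙ ♙ ♙ ♙ ♙ ♙ ♙ ♙│2
1│♖ · ♗ ♕ ♔ ♗ · ♖│1
  ─────────────────
  a b c d e f g h

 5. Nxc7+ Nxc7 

  a b c d e f g h
  ─────────────────
8│♜ · ♝ ♛ ♚ ♝ · ♜│8
7│♟ ♟ ♞ ♟ ♟ ♟ ♟ ♟│7
6│· · · · · · · ·│6
5│· · · · ♞ · · ·│5
4│· · · · · · · ·│4
3│· · · · · · · ·│3
2│♙ ♙ ♙ ♙ ♙ ♙ ♙ ♙│2
1│♖ · ♗ ♕ ♔ ♗ · ♖│1
  ─────────────────
  a b c d e f g h

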